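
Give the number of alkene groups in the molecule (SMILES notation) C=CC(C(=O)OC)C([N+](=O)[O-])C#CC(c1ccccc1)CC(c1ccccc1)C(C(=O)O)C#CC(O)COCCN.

1

Working along the chain:
  CH2=CH: C=C double bond → alkene.
  CH(COOCH3): pendant –COOCH3: carbonyl C bonded to C and –OCH3 → ester.
  CH(NO2): –NO2 on an sp³ carbon → nitro (the N=O is not a carbonyl).
  C≡C: C≡C triple bond → alkyne.
  CH(C6H5): pendant –C6H5: benzene ring → arene.
  CH(C6H5): pendant –C6H5: benzene ring → arene.
  CH(COOH): pendant –COOH: carbonyl C bonded to C and –OH → carboxylic acid.
  C≡C: C≡C triple bond → alkyne.
  CH(OH): –OH on an sp³ carbon → alcohol (secondary).
  CH2OCH2: C–O–C with sp³ carbons on both sides and no adjacent C=O → ether.
  CH2NH2: –NH2 on an sp³ carbon with no adjacent C=O → amine.
Alkene appears at: CH2=CH → 1.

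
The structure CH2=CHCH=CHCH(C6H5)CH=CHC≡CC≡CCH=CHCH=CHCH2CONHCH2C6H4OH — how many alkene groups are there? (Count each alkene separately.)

Working along the chain:
  CH2=CH: C=C double bond → alkene.
  CH=CH: C=C double bond → alkene.
  CH(C6H5): pendant –C6H5: benzene ring → arene.
  CH=CH: C=C double bond → alkene.
  C≡C: C≡C triple bond → alkyne.
  C≡C: C≡C triple bond → alkyne.
  CH=CH: C=C double bond → alkene.
  CH=CH: C=C double bond → alkene.
  CH2CONHCH2: –C(=O)–N– linkage → amide (the N is not an amine).
  C6H4OH: –OH attached directly to an aromatic ring → phenol (not alcohol); the ring itself is an arene.
Alkene appears at: CH2=CH, CH=CH, CH=CH, CH=CH, CH=CH → 5.

5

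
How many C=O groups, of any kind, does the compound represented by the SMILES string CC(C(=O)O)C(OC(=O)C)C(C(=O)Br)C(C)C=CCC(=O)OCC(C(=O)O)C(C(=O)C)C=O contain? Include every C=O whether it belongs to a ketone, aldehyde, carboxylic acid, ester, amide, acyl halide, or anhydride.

CH(COOH): carboxylic acid, 1 C=O (running total 1).
CH(OCOCH3): ester, 1 C=O (running total 2).
CH(COBr): acyl halide, 1 C=O (running total 3).
CH2COOCH2: ester, 1 C=O (running total 4).
CH(COOH): carboxylic acid, 1 C=O (running total 5).
CH(COCH3): ketone, 1 C=O (running total 6).
CHO: aldehyde, 1 C=O (running total 7).

7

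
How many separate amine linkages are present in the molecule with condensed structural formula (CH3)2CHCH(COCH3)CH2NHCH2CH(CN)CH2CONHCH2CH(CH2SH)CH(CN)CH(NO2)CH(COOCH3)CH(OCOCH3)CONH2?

1

Taking each segment in turn:
  CH(COCH3): pendant –COCH3: carbonyl C bonded to two carbons → ketone.
  CH2NHCH2: C–N–C with sp³ carbons and no adjacent C=O → amine (secondary).
  CH(CN): pendant –C≡N: nitrile.
  CH2CONHCH2: –C(=O)–N– linkage → amide (the N is not an amine).
  CH(CH2SH): pendant –CH2SH → thiol.
  CH(CN): pendant –C≡N: nitrile.
  CH(NO2): –NO2 on an sp³ carbon → nitro (the N=O is not a carbonyl).
  CH(COOCH3): pendant –COOCH3: carbonyl C bonded to C and –OCH3 → ester.
  CH(OCOCH3): pendant –OC(=O)CH3: an acyloxy group → ester.
  CONH2: –C(=O)NH2: carbonyl C bonded to C and to N → amide (the N is not a separate amine).
Amine appears at: CH2NHCH2 → 1.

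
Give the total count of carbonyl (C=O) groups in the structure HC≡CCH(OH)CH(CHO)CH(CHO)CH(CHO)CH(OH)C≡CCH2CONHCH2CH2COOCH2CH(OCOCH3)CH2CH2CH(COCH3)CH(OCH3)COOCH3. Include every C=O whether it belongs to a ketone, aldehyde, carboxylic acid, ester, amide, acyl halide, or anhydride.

8

CH(CHO): aldehyde, 1 C=O (running total 1).
CH(CHO): aldehyde, 1 C=O (running total 2).
CH(CHO): aldehyde, 1 C=O (running total 3).
CH2CONHCH2: amide, 1 C=O (running total 4).
CH2COOCH2: ester, 1 C=O (running total 5).
CH(OCOCH3): ester, 1 C=O (running total 6).
CH(COCH3): ketone, 1 C=O (running total 7).
COOCH3: ester, 1 C=O (running total 8).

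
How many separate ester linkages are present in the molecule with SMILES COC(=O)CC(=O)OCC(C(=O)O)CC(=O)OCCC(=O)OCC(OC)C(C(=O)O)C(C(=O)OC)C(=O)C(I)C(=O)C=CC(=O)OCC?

CH3O–C(=O)–: carbonyl C bonded to C and to –OCH3 → ester (not ketone + ether).
–C(=O)–O–C with C on the carbonyl side → ester.
pendant –COOH: carbonyl C bonded to C and –OH → carboxylic acid.
–C(=O)–O–C with C on the carbonyl side → ester.
–C(=O)–O–C with C on the carbonyl side → ester.
pendant –OCH3: C–O–C with sp³ C, no adjacent C=O → ether.
pendant –COOH: carbonyl C bonded to C and –OH → carboxylic acid.
pendant –COOCH3: carbonyl C bonded to C and –OCH3 → ester.
–C(=O)– with carbon on both sides → ketone.
halogen on an sp³ carbon → alkyl halide.
–C(=O)– with carbon on both sides → ketone.
C=C double bond → alkene.
–C(=O)OCH2CH3: carbonyl C bonded to C and to –OEt → ester.
Ester appears at: CH3OOC, CH2COOCH2, CH2COOCH2, CH2COOCH2, CH(COOCH3), COOCH2CH3 → 6.

6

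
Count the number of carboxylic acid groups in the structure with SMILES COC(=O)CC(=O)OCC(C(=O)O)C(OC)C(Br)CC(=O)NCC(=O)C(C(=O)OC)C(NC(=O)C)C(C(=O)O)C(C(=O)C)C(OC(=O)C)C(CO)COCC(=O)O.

Working along the chain:
  CH3OOC: CH3O–C(=O)–: carbonyl C bonded to C and to –OCH3 → ester (not ketone + ether).
  CH2COOCH2: –C(=O)–O–C with C on the carbonyl side → ester.
  CH(COOH): pendant –COOH: carbonyl C bonded to C and –OH → carboxylic acid.
  CH(OCH3): pendant –OCH3: C–O–C with sp³ C, no adjacent C=O → ether.
  CH(Br): halogen on an sp³ carbon → alkyl halide.
  CH2CONHCH2: –C(=O)–N– linkage → amide (the N is not an amine).
  CO: –C(=O)– with carbon on both sides → ketone.
  CH(COOCH3): pendant –COOCH3: carbonyl C bonded to C and –OCH3 → ester.
  CH(NHCOCH3): pendant –NHC(=O)CH3: N bonded to a carbonyl → amide (not amine).
  CH(COOH): pendant –COOH: carbonyl C bonded to C and –OH → carboxylic acid.
  CH(COCH3): pendant –COCH3: carbonyl C bonded to two carbons → ketone.
  CH(OCOCH3): pendant –OC(=O)CH3: an acyloxy group → ester.
  CH(CH2OH): pendant –CH2OH on an sp³ backbone C → alcohol.
  CH2OCH2: C–O–C with sp³ carbons on both sides and no adjacent C=O → ether.
  COOH: –COOH: carbonyl C bonded to –OH and C → carboxylic acid (the –OH is not a separate alcohol).
Carboxylic acid appears at: CH(COOH), CH(COOH), COOH → 3.

3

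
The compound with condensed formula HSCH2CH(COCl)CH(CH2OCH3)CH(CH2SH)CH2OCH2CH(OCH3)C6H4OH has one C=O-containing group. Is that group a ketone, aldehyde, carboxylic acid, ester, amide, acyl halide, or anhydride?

The carbonyl is in the CH(COCl) segment: pendant –C(=O)X: carbonyl C bonded to C and halogen → acyl halide.

acyl halide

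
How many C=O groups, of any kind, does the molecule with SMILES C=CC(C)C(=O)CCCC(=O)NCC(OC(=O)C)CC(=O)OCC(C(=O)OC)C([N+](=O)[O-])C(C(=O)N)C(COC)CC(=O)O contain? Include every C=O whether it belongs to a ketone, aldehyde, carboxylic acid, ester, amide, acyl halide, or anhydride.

CO: ketone, 1 C=O (running total 1).
CH2CONHCH2: amide, 1 C=O (running total 2).
CH(OCOCH3): ester, 1 C=O (running total 3).
CH2COOCH2: ester, 1 C=O (running total 4).
CH(COOCH3): ester, 1 C=O (running total 5).
CH(CONH2): amide, 1 C=O (running total 6).
COOH: carboxylic acid, 1 C=O (running total 7).

7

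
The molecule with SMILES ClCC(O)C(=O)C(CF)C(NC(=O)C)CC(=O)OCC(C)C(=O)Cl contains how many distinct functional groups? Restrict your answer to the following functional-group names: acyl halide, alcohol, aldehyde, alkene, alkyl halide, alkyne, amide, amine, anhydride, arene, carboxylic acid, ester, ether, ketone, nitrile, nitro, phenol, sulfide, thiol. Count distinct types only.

halogen on an sp³ carbon → alkyl halide.
–OH on an sp³ carbon → alcohol (secondary).
–C(=O)– with carbon on both sides → ketone.
pendant –CH2X: halogen on sp³ carbon → alkyl halide.
pendant –NHC(=O)CH3: N bonded to a carbonyl → amide (not amine).
–C(=O)–O–C with C on the carbonyl side → ester.
–C(=O)Cl: carbonyl C bonded to C and to a halogen → acyl halide (not alkyl halide).
Distinct types present: acyl halide, alcohol, alkyl halide, amide, ester, ketone.

6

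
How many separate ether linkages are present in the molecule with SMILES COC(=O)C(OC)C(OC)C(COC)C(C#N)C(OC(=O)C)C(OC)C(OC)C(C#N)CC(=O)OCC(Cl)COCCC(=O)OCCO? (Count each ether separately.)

CH3O–C(=O)–: carbonyl C bonded to C and to –OCH3 → ester (not ketone + ether).
pendant –OCH3: C–O–C with sp³ C, no adjacent C=O → ether.
pendant –OCH3: C–O–C with sp³ C, no adjacent C=O → ether.
pendant –CH2OCH3: C–O–C linkage → ether.
pendant –C≡N: nitrile.
pendant –OC(=O)CH3: an acyloxy group → ester.
pendant –OCH3: C–O–C with sp³ C, no adjacent C=O → ether.
pendant –OCH3: C–O–C with sp³ C, no adjacent C=O → ether.
pendant –C≡N: nitrile.
–C(=O)–O–C with C on the carbonyl side → ester.
halogen on an sp³ carbon → alkyl halide.
C–O–C with sp³ carbons on both sides and no adjacent C=O → ether.
–C(=O)–O–C with C on the carbonyl side → ester.
–OH on an sp³ carbon → alcohol.
Ether appears at: CH(OCH3), CH(OCH3), CH(CH2OCH3), CH(OCH3), CH(OCH3), CH2OCH2 → 6.

6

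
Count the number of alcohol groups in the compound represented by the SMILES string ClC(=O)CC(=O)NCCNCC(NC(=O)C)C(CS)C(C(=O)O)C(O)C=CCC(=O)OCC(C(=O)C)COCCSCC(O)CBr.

–C(=O)Cl: carbonyl C bonded to C and to a halogen → acyl halide (not alkyl halide).
–C(=O)–N– linkage → amide (the N is not an amine).
C–N–C with sp³ carbons and no adjacent C=O → amine (secondary).
pendant –NHC(=O)CH3: N bonded to a carbonyl → amide (not amine).
pendant –CH2SH → thiol.
pendant –COOH: carbonyl C bonded to C and –OH → carboxylic acid.
–OH on an sp³ carbon → alcohol (secondary).
C=C double bond → alkene.
–C(=O)–O–C with C on the carbonyl side → ester.
pendant –COCH3: carbonyl C bonded to two carbons → ketone.
C–O–C with sp³ carbons on both sides and no adjacent C=O → ether.
C–S–C linkage → sulfide (thioether).
–OH on an sp³ carbon → alcohol (secondary).
halogen on an sp³ carbon → alkyl halide.
Alcohol appears at: CH(OH), CH(OH) → 2.

2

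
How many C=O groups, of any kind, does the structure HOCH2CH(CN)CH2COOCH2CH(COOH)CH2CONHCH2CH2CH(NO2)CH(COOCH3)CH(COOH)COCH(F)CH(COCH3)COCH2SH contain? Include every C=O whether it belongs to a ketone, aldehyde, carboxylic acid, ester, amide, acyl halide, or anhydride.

CH2COOCH2: ester, 1 C=O (running total 1).
CH(COOH): carboxylic acid, 1 C=O (running total 2).
CH2CONHCH2: amide, 1 C=O (running total 3).
CH(COOCH3): ester, 1 C=O (running total 4).
CH(COOH): carboxylic acid, 1 C=O (running total 5).
CO: ketone, 1 C=O (running total 6).
CH(COCH3): ketone, 1 C=O (running total 7).
CO: ketone, 1 C=O (running total 8).

8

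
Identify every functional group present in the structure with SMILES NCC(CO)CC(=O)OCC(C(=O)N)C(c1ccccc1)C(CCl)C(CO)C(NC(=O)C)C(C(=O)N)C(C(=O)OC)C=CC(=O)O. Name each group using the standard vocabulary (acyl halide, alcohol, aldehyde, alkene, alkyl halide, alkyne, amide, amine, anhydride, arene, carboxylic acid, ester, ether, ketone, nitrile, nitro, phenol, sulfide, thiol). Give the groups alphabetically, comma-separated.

alcohol, alkene, alkyl halide, amide, amine, arene, carboxylic acid, ester

Reading the structure from left to right:
  H2NCH2: –NH2 on an sp³ carbon with no adjacent C=O → amine.
  CH(CH2OH): pendant –CH2OH on an sp³ backbone C → alcohol.
  CH2COOCH2: –C(=O)–O–C with C on the carbonyl side → ester.
  CH(CONH2): pendant –CONH2: carbonyl C bonded to C and N → amide.
  CH(C6H5): pendant –C6H5: benzene ring → arene.
  CH(CH2Cl): pendant –CH2X: halogen on sp³ carbon → alkyl halide.
  CH(CH2OH): pendant –CH2OH on an sp³ backbone C → alcohol.
  CH(NHCOCH3): pendant –NHC(=O)CH3: N bonded to a carbonyl → amide (not amine).
  CH(CONH2): pendant –CONH2: carbonyl C bonded to C and N → amide.
  CH(COOCH3): pendant –COOCH3: carbonyl C bonded to C and –OCH3 → ester.
  CH=CH: C=C double bond → alkene.
  COOH: –COOH: carbonyl C bonded to –OH and C → carboxylic acid (the –OH is not a separate alcohol).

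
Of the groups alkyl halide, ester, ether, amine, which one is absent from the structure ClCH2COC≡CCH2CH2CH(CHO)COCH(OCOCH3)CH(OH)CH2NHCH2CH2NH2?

amine: present (CH2NHCH2 — C–N–C with sp³ carbons and no adjacent C=O → amine (secondary)).
ester: present (CH(OCOCH3) — pendant –OC(=O)CH3: an acyloxy group → ester).
alkyl halide: present (ClCH2 — halogen on an sp³ carbon → alkyl halide).
ether: absent. In CH(OCOCH3), the C–O–C oxygen is adjacent to a C=O, so it belongs to an ester, not an ether.

ether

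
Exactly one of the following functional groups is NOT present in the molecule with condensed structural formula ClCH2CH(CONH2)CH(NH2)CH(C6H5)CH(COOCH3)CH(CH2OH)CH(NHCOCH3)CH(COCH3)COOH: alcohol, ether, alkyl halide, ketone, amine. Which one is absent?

ketone: present (CH(COCH3) — pendant –COCH3: carbonyl C bonded to two carbons → ketone).
amine: present (CH(NH2) — –NH2 on an sp³ carbon with no adjacent C=O → amine).
alcohol: present (CH(CH2OH) — pendant –CH2OH on an sp³ backbone C → alcohol).
alkyl halide: present (ClCH2 — halogen on an sp³ carbon → alkyl halide).
ether: absent. In CH(COOCH3), the C–O–C oxygen is adjacent to a C=O, so it belongs to an ester, not an ether.

ether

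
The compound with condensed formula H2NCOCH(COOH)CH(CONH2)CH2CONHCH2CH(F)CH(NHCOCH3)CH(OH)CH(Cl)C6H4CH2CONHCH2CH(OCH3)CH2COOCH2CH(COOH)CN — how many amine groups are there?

–C(=O)NH2: carbonyl C bonded to C and to N → amide (the N is not a separate amine).
pendant –COOH: carbonyl C bonded to C and –OH → carboxylic acid.
pendant –CONH2: carbonyl C bonded to C and N → amide.
–C(=O)–N– linkage → amide (the N is not an amine).
halogen on an sp³ carbon → alkyl halide.
pendant –NHC(=O)CH3: N bonded to a carbonyl → amide (not amine).
–OH on an sp³ carbon → alcohol (secondary).
halogen on an sp³ carbon → alkyl halide.
para-disubstituted benzene ring → arene.
–C(=O)–N– linkage → amide (the N is not an amine).
pendant –OCH3: C–O–C with sp³ C, no adjacent C=O → ether.
–C(=O)–O–C with C on the carbonyl side → ester.
pendant –COOH: carbonyl C bonded to C and –OH → carboxylic acid.
–C≡N: carbon triple-bonded to nitrogen → nitrile.
No segment is a amine: H2NCO is amide, not amine; CH(CONH2) is amide, not amine; CH2CONHCH2 is amide, not amine. → 0.

0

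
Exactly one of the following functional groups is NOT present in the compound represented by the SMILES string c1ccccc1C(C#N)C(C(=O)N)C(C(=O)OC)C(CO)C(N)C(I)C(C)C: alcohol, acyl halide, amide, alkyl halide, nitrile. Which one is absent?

acyl halide

nitrile: present (CH(CN) — pendant –C≡N: nitrile).
amide: present (CH(CONH2) — pendant –CONH2: carbonyl C bonded to C and N → amide).
alcohol: present (CH(CH2OH) — pendant –CH2OH on an sp³ backbone C → alcohol).
alkyl halide: present (CH(I) — halogen on an sp³ carbon → alkyl halide).
acyl halide: no segment matches this pattern.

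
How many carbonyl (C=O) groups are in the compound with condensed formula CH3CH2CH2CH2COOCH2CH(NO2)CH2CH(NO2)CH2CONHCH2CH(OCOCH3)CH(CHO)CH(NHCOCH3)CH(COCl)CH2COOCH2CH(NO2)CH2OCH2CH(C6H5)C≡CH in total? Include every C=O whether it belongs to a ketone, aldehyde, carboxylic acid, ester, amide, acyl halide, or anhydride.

7

CH2COOCH2: ester, 1 C=O (running total 1).
CH2CONHCH2: amide, 1 C=O (running total 2).
CH(OCOCH3): ester, 1 C=O (running total 3).
CH(CHO): aldehyde, 1 C=O (running total 4).
CH(NHCOCH3): amide, 1 C=O (running total 5).
CH(COCl): acyl halide, 1 C=O (running total 6).
CH2COOCH2: ester, 1 C=O (running total 7).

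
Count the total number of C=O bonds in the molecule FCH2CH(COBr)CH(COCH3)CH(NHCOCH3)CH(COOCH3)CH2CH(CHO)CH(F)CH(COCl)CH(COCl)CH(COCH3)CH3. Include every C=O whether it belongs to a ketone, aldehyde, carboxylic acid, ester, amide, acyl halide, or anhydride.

CH(COBr): acyl halide, 1 C=O (running total 1).
CH(COCH3): ketone, 1 C=O (running total 2).
CH(NHCOCH3): amide, 1 C=O (running total 3).
CH(COOCH3): ester, 1 C=O (running total 4).
CH(CHO): aldehyde, 1 C=O (running total 5).
CH(COCl): acyl halide, 1 C=O (running total 6).
CH(COCl): acyl halide, 1 C=O (running total 7).
CH(COCH3): ketone, 1 C=O (running total 8).

8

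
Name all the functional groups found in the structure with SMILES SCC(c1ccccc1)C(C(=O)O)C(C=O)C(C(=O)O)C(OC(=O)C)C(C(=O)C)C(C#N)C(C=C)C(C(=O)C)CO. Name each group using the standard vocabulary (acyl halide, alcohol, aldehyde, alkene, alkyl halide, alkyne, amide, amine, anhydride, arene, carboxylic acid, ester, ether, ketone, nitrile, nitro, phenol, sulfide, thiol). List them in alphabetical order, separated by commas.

alcohol, aldehyde, alkene, arene, carboxylic acid, ester, ketone, nitrile, thiol

Reading the structure from left to right:
  HSCH2: –SH on an sp³ carbon → thiol.
  CH(C6H5): pendant –C6H5: benzene ring → arene.
  CH(COOH): pendant –COOH: carbonyl C bonded to C and –OH → carboxylic acid.
  CH(CHO): pendant –CHO: carbonyl C bonded to C and H → aldehyde.
  CH(COOH): pendant –COOH: carbonyl C bonded to C and –OH → carboxylic acid.
  CH(OCOCH3): pendant –OC(=O)CH3: an acyloxy group → ester.
  CH(COCH3): pendant –COCH3: carbonyl C bonded to two carbons → ketone.
  CH(CN): pendant –C≡N: nitrile.
  CH(CH=CH2): pendant –CH=CH2: C=C double bond → alkene.
  CH(COCH3): pendant –COCH3: carbonyl C bonded to two carbons → ketone.
  CH2OH: –OH on an sp³ carbon → alcohol.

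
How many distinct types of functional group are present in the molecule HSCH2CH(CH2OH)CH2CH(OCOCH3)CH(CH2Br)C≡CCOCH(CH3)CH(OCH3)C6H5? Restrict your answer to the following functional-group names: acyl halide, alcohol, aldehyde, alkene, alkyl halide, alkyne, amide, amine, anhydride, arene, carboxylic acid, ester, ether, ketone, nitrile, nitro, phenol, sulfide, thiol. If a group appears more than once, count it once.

Working along the chain:
  HSCH2: –SH on an sp³ carbon → thiol.
  CH(CH2OH): pendant –CH2OH on an sp³ backbone C → alcohol.
  CH(OCOCH3): pendant –OC(=O)CH3: an acyloxy group → ester.
  CH(CH2Br): pendant –CH2X: halogen on sp³ carbon → alkyl halide.
  C≡C: C≡C triple bond → alkyne.
  CO: –C(=O)– with carbon on both sides → ketone.
  CH(OCH3): pendant –OCH3: C–O–C with sp³ C, no adjacent C=O → ether.
  C6H5: –C6H5 phenyl ring → arene.
Distinct types present: alcohol, alkyl halide, alkyne, arene, ester, ether, ketone, thiol.

8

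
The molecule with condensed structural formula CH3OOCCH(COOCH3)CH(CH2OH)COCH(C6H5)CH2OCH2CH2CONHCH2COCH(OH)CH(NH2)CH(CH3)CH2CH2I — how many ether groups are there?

1

CH3O–C(=O)–: carbonyl C bonded to C and to –OCH3 → ester (not ketone + ether).
pendant –COOCH3: carbonyl C bonded to C and –OCH3 → ester.
pendant –CH2OH on an sp³ backbone C → alcohol.
–C(=O)– with carbon on both sides → ketone.
pendant –C6H5: benzene ring → arene.
C–O–C with sp³ carbons on both sides and no adjacent C=O → ether.
–C(=O)–N– linkage → amide (the N is not an amine).
–C(=O)– with carbon on both sides → ketone.
–OH on an sp³ carbon → alcohol (secondary).
–NH2 on an sp³ carbon with no adjacent C=O → amine.
halogen on an sp³ carbon → alkyl halide.
Ether appears at: CH2OCH2 → 1.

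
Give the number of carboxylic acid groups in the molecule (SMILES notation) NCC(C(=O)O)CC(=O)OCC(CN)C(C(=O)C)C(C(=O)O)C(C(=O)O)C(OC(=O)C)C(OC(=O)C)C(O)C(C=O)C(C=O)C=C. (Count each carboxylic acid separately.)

3

Reading the structure from left to right:
  H2NCH2: –NH2 on an sp³ carbon with no adjacent C=O → amine.
  CH(COOH): pendant –COOH: carbonyl C bonded to C and –OH → carboxylic acid.
  CH2COOCH2: –C(=O)–O–C with C on the carbonyl side → ester.
  CH(CH2NH2): pendant –CH2NH2: N on sp³ C, no adjacent C=O → amine.
  CH(COCH3): pendant –COCH3: carbonyl C bonded to two carbons → ketone.
  CH(COOH): pendant –COOH: carbonyl C bonded to C and –OH → carboxylic acid.
  CH(COOH): pendant –COOH: carbonyl C bonded to C and –OH → carboxylic acid.
  CH(OCOCH3): pendant –OC(=O)CH3: an acyloxy group → ester.
  CH(OCOCH3): pendant –OC(=O)CH3: an acyloxy group → ester.
  CH(OH): –OH on an sp³ carbon → alcohol (secondary).
  CH(CHO): pendant –CHO: carbonyl C bonded to C and H → aldehyde.
  CH(CHO): pendant –CHO: carbonyl C bonded to C and H → aldehyde.
  CH=CH2: C=C double bond → alkene.
Carboxylic acid appears at: CH(COOH), CH(COOH), CH(COOH) → 3.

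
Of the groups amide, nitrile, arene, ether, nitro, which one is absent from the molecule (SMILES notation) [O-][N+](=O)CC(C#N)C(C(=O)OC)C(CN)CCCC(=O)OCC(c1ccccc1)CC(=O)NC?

nitro: present (O2NCH2 — –NO2 on carbon → nitro group).
nitrile: present (CH(CN) — pendant –C≡N: nitrile).
amide: present (CONHCH3 — –C(=O)NHCH3: carbonyl C bonded to C and to N → amide (the N is not an amine)).
arene: present (CH(C6H5) — pendant –C6H5: benzene ring → arene).
ether: absent. In each of CH(COOCH3) and CH2COOCH2, the C–O–C oxygen is adjacent to a C=O, so it belongs to an ester, not an ether.

ether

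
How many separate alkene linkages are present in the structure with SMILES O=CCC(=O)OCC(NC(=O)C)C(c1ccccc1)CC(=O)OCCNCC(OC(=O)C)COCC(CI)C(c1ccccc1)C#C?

Taking each segment in turn:
  OHC: terminal –CHO: carbonyl C bonded to H and C → aldehyde.
  CH2COOCH2: –C(=O)–O–C with C on the carbonyl side → ester.
  CH(NHCOCH3): pendant –NHC(=O)CH3: N bonded to a carbonyl → amide (not amine).
  CH(C6H5): pendant –C6H5: benzene ring → arene.
  CH2COOCH2: –C(=O)–O–C with C on the carbonyl side → ester.
  CH2NHCH2: C–N–C with sp³ carbons and no adjacent C=O → amine (secondary).
  CH(OCOCH3): pendant –OC(=O)CH3: an acyloxy group → ester.
  CH2OCH2: C–O–C with sp³ carbons on both sides and no adjacent C=O → ether.
  CH(CH2I): pendant –CH2X: halogen on sp³ carbon → alkyl halide.
  CH(C6H5): pendant –C6H5: benzene ring → arene.
  C≡CH: C≡C triple bond → alkyne.
No segment is a alkene: CH(C6H5) is arene, not alkene; CH(C6H5) is arene, not alkene; C≡CH is alkyne, not alkene. → 0.

0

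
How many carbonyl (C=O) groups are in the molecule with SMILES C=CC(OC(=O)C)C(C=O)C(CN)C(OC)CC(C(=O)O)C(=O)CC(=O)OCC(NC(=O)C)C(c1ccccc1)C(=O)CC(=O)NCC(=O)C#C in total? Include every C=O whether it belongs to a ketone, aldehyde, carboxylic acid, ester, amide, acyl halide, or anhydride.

9

CH(OCOCH3): ester, 1 C=O (running total 1).
CH(CHO): aldehyde, 1 C=O (running total 2).
CH(COOH): carboxylic acid, 1 C=O (running total 3).
CO: ketone, 1 C=O (running total 4).
CH2COOCH2: ester, 1 C=O (running total 5).
CH(NHCOCH3): amide, 1 C=O (running total 6).
CO: ketone, 1 C=O (running total 7).
CH2CONHCH2: amide, 1 C=O (running total 8).
CO: ketone, 1 C=O (running total 9).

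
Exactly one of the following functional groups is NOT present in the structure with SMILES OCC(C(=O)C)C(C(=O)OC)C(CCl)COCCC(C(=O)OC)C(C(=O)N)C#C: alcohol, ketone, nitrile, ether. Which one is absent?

alcohol: present (HOCH2 — HO– on an sp³ carbon → alcohol).
ketone: present (CH(COCH3) — pendant –COCH3: carbonyl C bonded to two carbons → ketone).
ether: present (CH2OCH2 — C–O–C with sp³ carbons on both sides and no adjacent C=O → ether).
nitrile: absent. In C≡CH, the triple bond is C≡C, not C≡N.

nitrile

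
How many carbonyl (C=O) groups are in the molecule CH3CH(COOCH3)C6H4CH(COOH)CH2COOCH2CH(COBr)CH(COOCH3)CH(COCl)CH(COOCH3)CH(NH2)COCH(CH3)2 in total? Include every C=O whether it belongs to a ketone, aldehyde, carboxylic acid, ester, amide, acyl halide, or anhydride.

CH(COOCH3): ester, 1 C=O (running total 1).
CH(COOH): carboxylic acid, 1 C=O (running total 2).
CH2COOCH2: ester, 1 C=O (running total 3).
CH(COBr): acyl halide, 1 C=O (running total 4).
CH(COOCH3): ester, 1 C=O (running total 5).
CH(COCl): acyl halide, 1 C=O (running total 6).
CH(COOCH3): ester, 1 C=O (running total 7).
CO: ketone, 1 C=O (running total 8).

8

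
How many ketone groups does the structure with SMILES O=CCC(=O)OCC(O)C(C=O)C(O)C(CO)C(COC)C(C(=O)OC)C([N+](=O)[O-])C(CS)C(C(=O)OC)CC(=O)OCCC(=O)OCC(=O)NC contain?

Reading the structure from left to right:
  OHC: terminal –CHO: carbonyl C bonded to H and C → aldehyde.
  CH2COOCH2: –C(=O)–O–C with C on the carbonyl side → ester.
  CH(OH): –OH on an sp³ carbon → alcohol (secondary).
  CH(CHO): pendant –CHO: carbonyl C bonded to C and H → aldehyde.
  CH(OH): –OH on an sp³ carbon → alcohol (secondary).
  CH(CH2OH): pendant –CH2OH on an sp³ backbone C → alcohol.
  CH(CH2OCH3): pendant –CH2OCH3: C–O–C linkage → ether.
  CH(COOCH3): pendant –COOCH3: carbonyl C bonded to C and –OCH3 → ester.
  CH(NO2): –NO2 on an sp³ carbon → nitro (the N=O is not a carbonyl).
  CH(CH2SH): pendant –CH2SH → thiol.
  CH(COOCH3): pendant –COOCH3: carbonyl C bonded to C and –OCH3 → ester.
  CH2COOCH2: –C(=O)–O–C with C on the carbonyl side → ester.
  CH2COOCH2: –C(=O)–O–C with C on the carbonyl side → ester.
  CONHCH3: –C(=O)NHCH3: carbonyl C bonded to C and to N → amide (the N is not an amine).
No segment is a ketone: OHC is aldehyde, not ketone; CH2COOCH2 is ester, not ketone; CH(CHO) is aldehyde, not ketone. → 0.

0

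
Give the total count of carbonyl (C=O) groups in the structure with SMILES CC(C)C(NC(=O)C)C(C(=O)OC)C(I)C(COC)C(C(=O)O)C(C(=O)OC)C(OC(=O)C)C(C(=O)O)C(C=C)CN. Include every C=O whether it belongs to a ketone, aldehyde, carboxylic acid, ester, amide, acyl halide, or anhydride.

6

CH(NHCOCH3): amide, 1 C=O (running total 1).
CH(COOCH3): ester, 1 C=O (running total 2).
CH(COOH): carboxylic acid, 1 C=O (running total 3).
CH(COOCH3): ester, 1 C=O (running total 4).
CH(OCOCH3): ester, 1 C=O (running total 5).
CH(COOH): carboxylic acid, 1 C=O (running total 6).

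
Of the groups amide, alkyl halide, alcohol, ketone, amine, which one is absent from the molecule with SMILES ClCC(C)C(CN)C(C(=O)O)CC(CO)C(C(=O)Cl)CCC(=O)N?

ketone

alkyl halide: present (ClCH2 — halogen on an sp³ carbon → alkyl halide).
amide: present (CONH2 — –C(=O)NH2: carbonyl C bonded to C and to N → amide (the N is not a separate amine)).
alcohol: present (CH(CH2OH) — pendant –CH2OH on an sp³ backbone C → alcohol).
amine: present (CH(CH2NH2) — pendant –CH2NH2: N on sp³ C, no adjacent C=O → amine).
ketone: absent. In CONH2, the C=O is bonded to nitrogen, which defines an amide, not a ketone. In CH(COOH), the C=O bears an –OH, making it a carboxylic acid rather than a ketone. In CH(COCl), the C=O is bonded to a halogen, which defines an acyl halide, not a ketone.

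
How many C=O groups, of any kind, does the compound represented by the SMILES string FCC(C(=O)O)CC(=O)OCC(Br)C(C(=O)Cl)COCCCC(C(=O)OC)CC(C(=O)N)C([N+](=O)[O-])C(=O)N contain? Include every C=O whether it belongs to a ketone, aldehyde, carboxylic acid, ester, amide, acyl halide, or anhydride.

CH(COOH): carboxylic acid, 1 C=O (running total 1).
CH2COOCH2: ester, 1 C=O (running total 2).
CH(COCl): acyl halide, 1 C=O (running total 3).
CH(COOCH3): ester, 1 C=O (running total 4).
CH(CONH2): amide, 1 C=O (running total 5).
CONH2: amide, 1 C=O (running total 6).

6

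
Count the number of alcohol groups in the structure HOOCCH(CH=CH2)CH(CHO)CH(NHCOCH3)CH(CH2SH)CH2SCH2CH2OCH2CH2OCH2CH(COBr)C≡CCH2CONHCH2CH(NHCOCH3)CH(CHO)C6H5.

–COOH: carbonyl C bonded to –OH and C → carboxylic acid (the –OH is not a separate alcohol).
pendant –CH=CH2: C=C double bond → alkene.
pendant –CHO: carbonyl C bonded to C and H → aldehyde.
pendant –NHC(=O)CH3: N bonded to a carbonyl → amide (not amine).
pendant –CH2SH → thiol.
C–S–C linkage → sulfide (thioether).
C–O–C with sp³ carbons on both sides and no adjacent C=O → ether.
C–O–C with sp³ carbons on both sides and no adjacent C=O → ether.
pendant –C(=O)X: carbonyl C bonded to C and halogen → acyl halide.
C≡C triple bond → alkyne.
–C(=O)–N– linkage → amide (the N is not an amine).
pendant –NHC(=O)CH3: N bonded to a carbonyl → amide (not amine).
pendant –CHO: carbonyl C bonded to C and H → aldehyde.
–C6H5 phenyl ring → arene.
No segment is a alcohol: HOOC is carboxylic acid, not alcohol; CH(CHO) is aldehyde, not alcohol; CH(CH2SH) is thiol, not alcohol. → 0.

0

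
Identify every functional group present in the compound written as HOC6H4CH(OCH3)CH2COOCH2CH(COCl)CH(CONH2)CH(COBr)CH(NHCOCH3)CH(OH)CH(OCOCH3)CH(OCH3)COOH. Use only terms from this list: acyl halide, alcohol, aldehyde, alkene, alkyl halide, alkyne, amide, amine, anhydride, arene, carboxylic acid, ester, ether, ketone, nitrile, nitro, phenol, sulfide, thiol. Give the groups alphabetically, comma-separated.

Taking each segment in turn:
  HOC6H4: –OH attached directly to an aromatic ring → phenol (not alcohol); the ring itself is an arene.
  CH(OCH3): pendant –OCH3: C–O–C with sp³ C, no adjacent C=O → ether.
  CH2COOCH2: –C(=O)–O–C with C on the carbonyl side → ester.
  CH(COCl): pendant –C(=O)X: carbonyl C bonded to C and halogen → acyl halide.
  CH(CONH2): pendant –CONH2: carbonyl C bonded to C and N → amide.
  CH(COBr): pendant –C(=O)X: carbonyl C bonded to C and halogen → acyl halide.
  CH(NHCOCH3): pendant –NHC(=O)CH3: N bonded to a carbonyl → amide (not amine).
  CH(OH): –OH on an sp³ carbon → alcohol (secondary).
  CH(OCOCH3): pendant –OC(=O)CH3: an acyloxy group → ester.
  CH(OCH3): pendant –OCH3: C–O–C with sp³ C, no adjacent C=O → ether.
  COOH: –COOH: carbonyl C bonded to –OH and C → carboxylic acid (the –OH is not a separate alcohol).

acyl halide, alcohol, amide, arene, carboxylic acid, ester, ether, phenol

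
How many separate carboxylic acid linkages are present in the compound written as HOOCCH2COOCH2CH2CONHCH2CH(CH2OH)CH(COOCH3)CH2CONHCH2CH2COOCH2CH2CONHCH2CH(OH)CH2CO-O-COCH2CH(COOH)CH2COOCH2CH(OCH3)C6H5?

2

–COOH: carbonyl C bonded to –OH and C → carboxylic acid (the –OH is not a separate alcohol).
–C(=O)–O–C with C on the carbonyl side → ester.
–C(=O)–N– linkage → amide (the N is not an amine).
pendant –CH2OH on an sp³ backbone C → alcohol.
pendant –COOCH3: carbonyl C bonded to C and –OCH3 → ester.
–C(=O)–N– linkage → amide (the N is not an amine).
–C(=O)–O–C with C on the carbonyl side → ester.
–C(=O)–N– linkage → amide (the N is not an amine).
–OH on an sp³ carbon → alcohol (secondary).
two acyl groups sharing one oxygen, –C(=O)–O–C(=O)– → anhydride.
pendant –COOH: carbonyl C bonded to C and –OH → carboxylic acid.
–C(=O)–O–C with C on the carbonyl side → ester.
pendant –OCH3: C–O–C with sp³ C, no adjacent C=O → ether.
–C6H5 phenyl ring → arene.
Carboxylic acid appears at: HOOC, CH(COOH) → 2.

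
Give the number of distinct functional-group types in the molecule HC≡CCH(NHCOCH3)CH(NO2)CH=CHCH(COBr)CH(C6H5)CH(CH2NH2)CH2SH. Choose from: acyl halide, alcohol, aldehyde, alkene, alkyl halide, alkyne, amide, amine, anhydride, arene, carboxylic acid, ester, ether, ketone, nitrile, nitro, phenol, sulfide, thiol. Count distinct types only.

Working along the chain:
  HC≡C: C≡C triple bond → alkyne.
  CH(NHCOCH3): pendant –NHC(=O)CH3: N bonded to a carbonyl → amide (not amine).
  CH(NO2): –NO2 on an sp³ carbon → nitro (the N=O is not a carbonyl).
  CH=CH: C=C double bond → alkene.
  CH(COBr): pendant –C(=O)X: carbonyl C bonded to C and halogen → acyl halide.
  CH(C6H5): pendant –C6H5: benzene ring → arene.
  CH(CH2NH2): pendant –CH2NH2: N on sp³ C, no adjacent C=O → amine.
  CH2SH: –SH on an sp³ carbon → thiol.
Distinct types present: acyl halide, alkene, alkyne, amide, amine, arene, nitro, thiol.

8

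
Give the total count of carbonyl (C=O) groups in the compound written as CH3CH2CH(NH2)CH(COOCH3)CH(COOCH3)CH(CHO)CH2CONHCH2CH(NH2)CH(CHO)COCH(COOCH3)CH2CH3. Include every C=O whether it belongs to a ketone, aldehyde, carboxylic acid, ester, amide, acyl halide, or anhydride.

CH(COOCH3): ester, 1 C=O (running total 1).
CH(COOCH3): ester, 1 C=O (running total 2).
CH(CHO): aldehyde, 1 C=O (running total 3).
CH2CONHCH2: amide, 1 C=O (running total 4).
CH(CHO): aldehyde, 1 C=O (running total 5).
CO: ketone, 1 C=O (running total 6).
CH(COOCH3): ester, 1 C=O (running total 7).

7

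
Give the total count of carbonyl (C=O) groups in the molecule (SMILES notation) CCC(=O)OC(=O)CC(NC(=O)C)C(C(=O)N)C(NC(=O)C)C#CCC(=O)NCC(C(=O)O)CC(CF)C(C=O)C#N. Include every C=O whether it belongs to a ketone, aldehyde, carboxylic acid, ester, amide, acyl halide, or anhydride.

8

CH2CO-O-COCH2: anhydride, 2 C=O (running total 2).
CH(NHCOCH3): amide, 1 C=O (running total 3).
CH(CONH2): amide, 1 C=O (running total 4).
CH(NHCOCH3): amide, 1 C=O (running total 5).
CH2CONHCH2: amide, 1 C=O (running total 6).
CH(COOH): carboxylic acid, 1 C=O (running total 7).
CH(CHO): aldehyde, 1 C=O (running total 8).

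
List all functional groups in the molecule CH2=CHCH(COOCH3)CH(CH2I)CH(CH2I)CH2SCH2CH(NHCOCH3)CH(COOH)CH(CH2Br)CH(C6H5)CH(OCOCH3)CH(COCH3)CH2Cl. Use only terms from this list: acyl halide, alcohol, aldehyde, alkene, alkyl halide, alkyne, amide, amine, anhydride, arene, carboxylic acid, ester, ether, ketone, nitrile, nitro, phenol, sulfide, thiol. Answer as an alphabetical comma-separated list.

alkene, alkyl halide, amide, arene, carboxylic acid, ester, ketone, sulfide

Taking each segment in turn:
  CH2=CH: C=C double bond → alkene.
  CH(COOCH3): pendant –COOCH3: carbonyl C bonded to C and –OCH3 → ester.
  CH(CH2I): pendant –CH2X: halogen on sp³ carbon → alkyl halide.
  CH(CH2I): pendant –CH2X: halogen on sp³ carbon → alkyl halide.
  CH2SCH2: C–S–C linkage → sulfide (thioether).
  CH(NHCOCH3): pendant –NHC(=O)CH3: N bonded to a carbonyl → amide (not amine).
  CH(COOH): pendant –COOH: carbonyl C bonded to C and –OH → carboxylic acid.
  CH(CH2Br): pendant –CH2X: halogen on sp³ carbon → alkyl halide.
  CH(C6H5): pendant –C6H5: benzene ring → arene.
  CH(OCOCH3): pendant –OC(=O)CH3: an acyloxy group → ester.
  CH(COCH3): pendant –COCH3: carbonyl C bonded to two carbons → ketone.
  CH2Cl: halogen on an sp³ carbon → alkyl halide.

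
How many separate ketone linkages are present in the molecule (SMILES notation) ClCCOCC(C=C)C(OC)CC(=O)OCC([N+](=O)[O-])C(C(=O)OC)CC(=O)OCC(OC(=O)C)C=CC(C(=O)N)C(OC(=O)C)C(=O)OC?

halogen on an sp³ carbon → alkyl halide.
C–O–C with sp³ carbons on both sides and no adjacent C=O → ether.
pendant –CH=CH2: C=C double bond → alkene.
pendant –OCH3: C–O–C with sp³ C, no adjacent C=O → ether.
–C(=O)–O–C with C on the carbonyl side → ester.
–NO2 on an sp³ carbon → nitro (the N=O is not a carbonyl).
pendant –COOCH3: carbonyl C bonded to C and –OCH3 → ester.
–C(=O)–O–C with C on the carbonyl side → ester.
pendant –OC(=O)CH3: an acyloxy group → ester.
C=C double bond → alkene.
pendant –CONH2: carbonyl C bonded to C and N → amide.
pendant –OC(=O)CH3: an acyloxy group → ester.
–C(=O)OCH3: carbonyl C bonded to C and to –OCH3 → ester (not ketone + ether).
No segment is a ketone: CH2COOCH2 is ester, not ketone; CH(COOCH3) is ester, not ketone; CH2COOCH2 is ester, not ketone. → 0.

0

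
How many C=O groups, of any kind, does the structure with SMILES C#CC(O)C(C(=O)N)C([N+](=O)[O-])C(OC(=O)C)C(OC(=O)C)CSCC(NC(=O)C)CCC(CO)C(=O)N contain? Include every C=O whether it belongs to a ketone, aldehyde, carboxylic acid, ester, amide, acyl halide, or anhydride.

5

CH(CONH2): amide, 1 C=O (running total 1).
CH(OCOCH3): ester, 1 C=O (running total 2).
CH(OCOCH3): ester, 1 C=O (running total 3).
CH(NHCOCH3): amide, 1 C=O (running total 4).
CONH2: amide, 1 C=O (running total 5).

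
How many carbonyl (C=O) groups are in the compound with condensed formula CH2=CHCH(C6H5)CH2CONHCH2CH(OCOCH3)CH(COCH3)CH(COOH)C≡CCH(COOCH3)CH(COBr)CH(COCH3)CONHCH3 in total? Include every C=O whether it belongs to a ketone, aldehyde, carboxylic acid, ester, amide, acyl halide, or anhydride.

CH2CONHCH2: amide, 1 C=O (running total 1).
CH(OCOCH3): ester, 1 C=O (running total 2).
CH(COCH3): ketone, 1 C=O (running total 3).
CH(COOH): carboxylic acid, 1 C=O (running total 4).
CH(COOCH3): ester, 1 C=O (running total 5).
CH(COBr): acyl halide, 1 C=O (running total 6).
CH(COCH3): ketone, 1 C=O (running total 7).
CONHCH3: amide, 1 C=O (running total 8).

8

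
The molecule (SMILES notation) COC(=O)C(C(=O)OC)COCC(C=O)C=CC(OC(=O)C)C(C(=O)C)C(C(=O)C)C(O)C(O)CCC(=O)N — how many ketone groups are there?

2

Taking each segment in turn:
  CH3OOC: CH3O–C(=O)–: carbonyl C bonded to C and to –OCH3 → ester (not ketone + ether).
  CH(COOCH3): pendant –COOCH3: carbonyl C bonded to C and –OCH3 → ester.
  CH2OCH2: C–O–C with sp³ carbons on both sides and no adjacent C=O → ether.
  CH(CHO): pendant –CHO: carbonyl C bonded to C and H → aldehyde.
  CH=CH: C=C double bond → alkene.
  CH(OCOCH3): pendant –OC(=O)CH3: an acyloxy group → ester.
  CH(COCH3): pendant –COCH3: carbonyl C bonded to two carbons → ketone.
  CH(COCH3): pendant –COCH3: carbonyl C bonded to two carbons → ketone.
  CH(OH): –OH on an sp³ carbon → alcohol (secondary).
  CH(OH): –OH on an sp³ carbon → alcohol (secondary).
  CONH2: –C(=O)NH2: carbonyl C bonded to C and to N → amide (the N is not a separate amine).
Ketone appears at: CH(COCH3), CH(COCH3) → 2.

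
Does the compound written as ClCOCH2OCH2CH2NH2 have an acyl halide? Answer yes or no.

yes

–C(=O)Cl: carbonyl C bonded to C and to a halogen → acyl halide (not alkyl halide).
C–O–C with sp³ carbons on both sides and no adjacent C=O → ether.
–NH2 on an sp³ carbon with no adjacent C=O → amine.
The ClCO segment supplies the acyl halide: –C(=O)Cl: carbonyl C bonded to C and to a halogen → acyl halide (not alkyl halide).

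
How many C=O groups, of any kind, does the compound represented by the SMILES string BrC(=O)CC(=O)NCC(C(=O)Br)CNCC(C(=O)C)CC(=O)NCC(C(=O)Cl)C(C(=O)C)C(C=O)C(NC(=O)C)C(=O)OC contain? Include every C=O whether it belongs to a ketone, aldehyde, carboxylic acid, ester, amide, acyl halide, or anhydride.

10

BrCO: acyl halide, 1 C=O (running total 1).
CH2CONHCH2: amide, 1 C=O (running total 2).
CH(COBr): acyl halide, 1 C=O (running total 3).
CH(COCH3): ketone, 1 C=O (running total 4).
CH2CONHCH2: amide, 1 C=O (running total 5).
CH(COCl): acyl halide, 1 C=O (running total 6).
CH(COCH3): ketone, 1 C=O (running total 7).
CH(CHO): aldehyde, 1 C=O (running total 8).
CH(NHCOCH3): amide, 1 C=O (running total 9).
COOCH3: ester, 1 C=O (running total 10).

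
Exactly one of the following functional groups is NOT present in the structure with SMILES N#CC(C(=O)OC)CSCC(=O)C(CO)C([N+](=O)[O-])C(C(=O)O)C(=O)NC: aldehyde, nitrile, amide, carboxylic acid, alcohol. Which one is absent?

carboxylic acid: present (CH(COOH) — pendant –COOH: carbonyl C bonded to C and –OH → carboxylic acid).
nitrile: present (N≡C — N≡C–: carbon triple-bonded to nitrogen → nitrile).
alcohol: present (CH(CH2OH) — pendant –CH2OH on an sp³ backbone C → alcohol).
amide: present (CONHCH3 — –C(=O)NHCH3: carbonyl C bonded to C and to N → amide (the N is not an amine)).
aldehyde: absent. In CO, the carbonyl carbon is bonded to two carbons, so it is a ketone, not an aldehyde. In CH(COOH), the carbonyl carbon bears –OH, not –H, so it is a carboxylic acid.

aldehyde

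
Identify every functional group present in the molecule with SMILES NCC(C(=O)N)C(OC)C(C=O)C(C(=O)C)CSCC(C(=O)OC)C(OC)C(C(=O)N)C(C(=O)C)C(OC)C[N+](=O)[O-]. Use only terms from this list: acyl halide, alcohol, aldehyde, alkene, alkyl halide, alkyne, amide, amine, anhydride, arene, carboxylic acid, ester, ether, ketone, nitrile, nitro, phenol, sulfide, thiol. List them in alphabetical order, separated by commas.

aldehyde, amide, amine, ester, ether, ketone, nitro, sulfide

–NH2 on an sp³ carbon with no adjacent C=O → amine.
pendant –CONH2: carbonyl C bonded to C and N → amide.
pendant –OCH3: C–O–C with sp³ C, no adjacent C=O → ether.
pendant –CHO: carbonyl C bonded to C and H → aldehyde.
pendant –COCH3: carbonyl C bonded to two carbons → ketone.
C–S–C linkage → sulfide (thioether).
pendant –COOCH3: carbonyl C bonded to C and –OCH3 → ester.
pendant –OCH3: C–O–C with sp³ C, no adjacent C=O → ether.
pendant –CONH2: carbonyl C bonded to C and N → amide.
pendant –COCH3: carbonyl C bonded to two carbons → ketone.
pendant –OCH3: C–O–C with sp³ C, no adjacent C=O → ether.
–NO2 on carbon → nitro group.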